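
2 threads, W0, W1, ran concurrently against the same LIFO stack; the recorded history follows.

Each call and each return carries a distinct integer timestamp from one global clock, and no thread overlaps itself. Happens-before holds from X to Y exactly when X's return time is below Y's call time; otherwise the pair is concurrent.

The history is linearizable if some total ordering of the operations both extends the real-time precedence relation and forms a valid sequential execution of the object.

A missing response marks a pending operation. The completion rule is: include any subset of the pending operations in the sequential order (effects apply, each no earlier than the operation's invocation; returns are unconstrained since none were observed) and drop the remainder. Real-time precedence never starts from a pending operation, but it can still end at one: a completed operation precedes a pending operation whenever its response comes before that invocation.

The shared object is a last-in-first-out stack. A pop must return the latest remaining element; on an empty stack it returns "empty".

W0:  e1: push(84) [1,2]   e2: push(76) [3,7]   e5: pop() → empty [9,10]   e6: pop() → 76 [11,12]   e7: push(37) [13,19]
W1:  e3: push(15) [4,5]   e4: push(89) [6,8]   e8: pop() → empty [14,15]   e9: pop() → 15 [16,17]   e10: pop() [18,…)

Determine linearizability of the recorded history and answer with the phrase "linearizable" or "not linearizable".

events 1..9 are fine; event 10 — the response of e5 at time 10 — makes the prefix non-linearizable
the 5 completed operations admit 3 real-time orders; each fails the LIFO stack replay
one such order, e1, e2, e3, e4, e5, breaks at step 5 where e5 pop() → empty is illegal
one such order, e1, e3, e2, e4, e5, breaks at step 5 where e5 pop() → empty is illegal

not linearizable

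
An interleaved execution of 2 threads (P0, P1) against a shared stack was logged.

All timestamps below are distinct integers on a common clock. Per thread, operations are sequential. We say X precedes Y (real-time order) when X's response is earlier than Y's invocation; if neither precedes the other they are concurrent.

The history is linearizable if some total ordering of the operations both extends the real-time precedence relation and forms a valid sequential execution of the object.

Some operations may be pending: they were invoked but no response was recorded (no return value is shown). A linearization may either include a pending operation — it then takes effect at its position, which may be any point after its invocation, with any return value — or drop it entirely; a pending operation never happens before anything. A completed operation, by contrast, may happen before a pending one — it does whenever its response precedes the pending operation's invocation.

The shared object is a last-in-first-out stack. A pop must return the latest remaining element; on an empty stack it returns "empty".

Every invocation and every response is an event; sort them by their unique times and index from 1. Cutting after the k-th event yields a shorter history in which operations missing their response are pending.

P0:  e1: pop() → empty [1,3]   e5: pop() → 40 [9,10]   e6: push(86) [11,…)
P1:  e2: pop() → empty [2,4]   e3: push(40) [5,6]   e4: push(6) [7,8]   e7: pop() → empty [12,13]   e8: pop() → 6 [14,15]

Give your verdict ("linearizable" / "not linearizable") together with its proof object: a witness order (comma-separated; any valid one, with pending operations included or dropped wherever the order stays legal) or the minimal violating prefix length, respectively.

already the first 10 events (up to e5's response at time 10) admit no linearization; the first 9 still do
no legal order exists: 2 real-time-consistent candidates over 5 completed stack operations, all rejected
e.g. e1, e2, e3, e4, e5: illegal at step 5, since e5 pop() → 40 cannot apply there
e.g. e2, e1, e3, e4, e5: illegal at step 5, since e5 pop() → 40 cannot apply there

not linearizable — minimal violating prefix: 10 events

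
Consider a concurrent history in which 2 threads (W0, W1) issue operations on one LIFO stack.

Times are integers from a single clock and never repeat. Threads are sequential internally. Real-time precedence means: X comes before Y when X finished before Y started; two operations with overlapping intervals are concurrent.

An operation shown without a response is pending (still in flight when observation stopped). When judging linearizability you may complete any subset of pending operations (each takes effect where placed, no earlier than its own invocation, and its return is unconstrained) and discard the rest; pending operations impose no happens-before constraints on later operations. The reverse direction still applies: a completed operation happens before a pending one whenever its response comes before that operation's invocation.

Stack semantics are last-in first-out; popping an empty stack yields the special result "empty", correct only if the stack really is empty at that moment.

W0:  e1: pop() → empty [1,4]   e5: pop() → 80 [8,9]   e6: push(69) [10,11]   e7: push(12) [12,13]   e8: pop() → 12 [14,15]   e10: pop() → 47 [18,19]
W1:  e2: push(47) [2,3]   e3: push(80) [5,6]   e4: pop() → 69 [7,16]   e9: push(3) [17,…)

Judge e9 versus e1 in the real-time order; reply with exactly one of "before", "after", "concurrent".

after

e9 spans [17,…), e1 spans [1,4]
resp(e1)=4 < inv(e9)=17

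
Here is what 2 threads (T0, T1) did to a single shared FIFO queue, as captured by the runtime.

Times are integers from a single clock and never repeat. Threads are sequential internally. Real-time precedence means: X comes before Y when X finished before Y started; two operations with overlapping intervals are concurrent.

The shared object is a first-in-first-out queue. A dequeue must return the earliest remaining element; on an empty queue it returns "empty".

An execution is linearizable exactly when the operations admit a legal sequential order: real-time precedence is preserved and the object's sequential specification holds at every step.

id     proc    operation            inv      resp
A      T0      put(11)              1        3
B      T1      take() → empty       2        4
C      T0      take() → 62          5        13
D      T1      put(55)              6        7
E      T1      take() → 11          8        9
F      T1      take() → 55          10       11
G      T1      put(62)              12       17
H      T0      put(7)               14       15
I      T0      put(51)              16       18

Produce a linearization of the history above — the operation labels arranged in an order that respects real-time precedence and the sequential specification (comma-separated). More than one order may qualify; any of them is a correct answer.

B, A, D, E, F, G, C, H, I

step 1: B take() → empty — queue <>
step 2: A put(11) — queue <11>
step 3: D put(55) — queue <11,55>
step 4: E take() → 11 — queue <55>
step 5: F take() → 55 — queue <>
step 6: G put(62) — queue <62>
step 7: C take() → 62 — queue <>
step 8: H put(7) — queue <7>
step 9: I put(51) — queue <7,51>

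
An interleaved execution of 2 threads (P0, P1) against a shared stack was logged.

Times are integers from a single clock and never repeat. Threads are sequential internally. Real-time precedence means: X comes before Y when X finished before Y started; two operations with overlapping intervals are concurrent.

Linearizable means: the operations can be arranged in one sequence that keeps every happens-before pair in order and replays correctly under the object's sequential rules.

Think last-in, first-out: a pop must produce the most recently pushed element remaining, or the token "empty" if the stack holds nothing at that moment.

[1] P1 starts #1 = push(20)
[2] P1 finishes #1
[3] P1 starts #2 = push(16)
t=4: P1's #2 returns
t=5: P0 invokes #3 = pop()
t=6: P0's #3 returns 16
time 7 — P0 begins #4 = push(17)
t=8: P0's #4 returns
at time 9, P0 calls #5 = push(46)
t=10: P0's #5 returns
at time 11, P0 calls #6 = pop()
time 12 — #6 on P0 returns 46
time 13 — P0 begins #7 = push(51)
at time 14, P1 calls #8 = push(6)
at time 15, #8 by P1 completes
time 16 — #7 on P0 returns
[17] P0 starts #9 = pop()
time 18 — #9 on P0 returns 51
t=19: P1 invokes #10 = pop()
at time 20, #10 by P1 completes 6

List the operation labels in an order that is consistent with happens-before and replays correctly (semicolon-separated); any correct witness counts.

after step 1 (#1 push(20)): stack <20>
after step 2 (#2 push(16)): stack <20,16>
after step 3 (#3 pop() → 16): stack <20>
after step 4 (#4 push(17)): stack <20,17>
after step 5 (#5 push(46)): stack <20,17,46>
after step 6 (#6 pop() → 46): stack <20,17>
after step 7 (#8 push(6)): stack <20,17,6>
after step 8 (#7 push(51)): stack <20,17,6,51>
after step 9 (#9 pop() → 51): stack <20,17,6>
after step 10 (#10 pop() → 6): stack <20,17>

#1; #2; #3; #4; #5; #6; #8; #7; #9; #10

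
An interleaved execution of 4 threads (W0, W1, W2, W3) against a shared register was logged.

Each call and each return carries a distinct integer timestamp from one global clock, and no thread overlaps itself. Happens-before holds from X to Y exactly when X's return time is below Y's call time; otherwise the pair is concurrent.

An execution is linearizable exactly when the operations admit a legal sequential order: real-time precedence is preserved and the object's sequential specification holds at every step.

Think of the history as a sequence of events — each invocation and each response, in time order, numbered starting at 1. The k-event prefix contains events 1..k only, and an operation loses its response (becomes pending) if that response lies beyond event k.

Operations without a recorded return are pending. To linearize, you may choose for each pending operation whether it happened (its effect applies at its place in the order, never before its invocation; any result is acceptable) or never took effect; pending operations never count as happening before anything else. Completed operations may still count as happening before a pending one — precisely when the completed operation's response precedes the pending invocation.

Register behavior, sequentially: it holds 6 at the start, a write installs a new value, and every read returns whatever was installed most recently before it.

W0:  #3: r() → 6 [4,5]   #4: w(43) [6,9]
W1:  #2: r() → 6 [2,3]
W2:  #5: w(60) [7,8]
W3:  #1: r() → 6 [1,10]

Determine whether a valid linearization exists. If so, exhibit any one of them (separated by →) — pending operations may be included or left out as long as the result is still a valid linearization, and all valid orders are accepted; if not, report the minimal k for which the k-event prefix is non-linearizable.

linearizable — witness: #1 → #2 → #3 → #4 → #5

step 1: #1 r() → 6 — value 6
step 2: #2 r() → 6 — value 6
step 3: #3 r() → 6 — value 6
step 4: #4 w(43) — value 43
step 5: #5 w(60) — value 60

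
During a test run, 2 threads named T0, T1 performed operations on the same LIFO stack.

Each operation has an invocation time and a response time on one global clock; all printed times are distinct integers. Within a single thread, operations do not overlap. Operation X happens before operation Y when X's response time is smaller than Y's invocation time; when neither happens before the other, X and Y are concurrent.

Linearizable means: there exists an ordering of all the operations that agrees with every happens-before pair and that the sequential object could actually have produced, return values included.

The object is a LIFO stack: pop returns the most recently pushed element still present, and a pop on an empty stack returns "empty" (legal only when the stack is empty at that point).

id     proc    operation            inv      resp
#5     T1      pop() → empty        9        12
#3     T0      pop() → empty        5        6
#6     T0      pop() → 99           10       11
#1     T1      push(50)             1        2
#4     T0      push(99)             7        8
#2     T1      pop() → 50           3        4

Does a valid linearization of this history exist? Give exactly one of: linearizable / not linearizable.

linearizable

a witness: #1, #2, #3, #4, #6, #5
step 1: #1 push(50) — stack <50>
step 2: #2 pop() → 50 — stack <>
step 3: #3 pop() → empty — stack <>
step 4: #4 push(99) — stack <99>
step 5: #6 pop() → 99 — stack <>
step 6: #5 pop() → empty — stack <>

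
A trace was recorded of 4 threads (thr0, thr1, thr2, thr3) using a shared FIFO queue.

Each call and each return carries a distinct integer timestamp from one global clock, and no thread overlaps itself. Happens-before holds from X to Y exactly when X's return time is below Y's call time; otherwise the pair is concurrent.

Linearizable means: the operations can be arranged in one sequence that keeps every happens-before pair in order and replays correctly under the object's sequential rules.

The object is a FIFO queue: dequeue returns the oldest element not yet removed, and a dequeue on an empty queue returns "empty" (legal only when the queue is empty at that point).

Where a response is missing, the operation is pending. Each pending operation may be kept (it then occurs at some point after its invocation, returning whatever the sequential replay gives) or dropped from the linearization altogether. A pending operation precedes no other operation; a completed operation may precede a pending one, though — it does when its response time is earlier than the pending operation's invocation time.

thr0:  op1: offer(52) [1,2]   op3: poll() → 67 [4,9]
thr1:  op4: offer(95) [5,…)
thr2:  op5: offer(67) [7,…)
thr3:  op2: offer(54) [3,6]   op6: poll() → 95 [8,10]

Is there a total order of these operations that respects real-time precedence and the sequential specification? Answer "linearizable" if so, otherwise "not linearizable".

not linearizable

events 1..8 are fine; event 9 — the response of op3 at time 9 — makes the prefix non-linearizable
every one of the 2 real-time-consistent orders over 3 completed FIFO queue ops fails the sequential spec
completion choices over the 3 pending operations (op4, op5, op6) were checked; none helps
take op1, op2, op3 (pending dropped): step 3 already fails, because op3 poll() → 67 cannot occur there
take op1, op3, op2 (pending dropped): step 2 already fails, because op3 poll() → 67 cannot occur there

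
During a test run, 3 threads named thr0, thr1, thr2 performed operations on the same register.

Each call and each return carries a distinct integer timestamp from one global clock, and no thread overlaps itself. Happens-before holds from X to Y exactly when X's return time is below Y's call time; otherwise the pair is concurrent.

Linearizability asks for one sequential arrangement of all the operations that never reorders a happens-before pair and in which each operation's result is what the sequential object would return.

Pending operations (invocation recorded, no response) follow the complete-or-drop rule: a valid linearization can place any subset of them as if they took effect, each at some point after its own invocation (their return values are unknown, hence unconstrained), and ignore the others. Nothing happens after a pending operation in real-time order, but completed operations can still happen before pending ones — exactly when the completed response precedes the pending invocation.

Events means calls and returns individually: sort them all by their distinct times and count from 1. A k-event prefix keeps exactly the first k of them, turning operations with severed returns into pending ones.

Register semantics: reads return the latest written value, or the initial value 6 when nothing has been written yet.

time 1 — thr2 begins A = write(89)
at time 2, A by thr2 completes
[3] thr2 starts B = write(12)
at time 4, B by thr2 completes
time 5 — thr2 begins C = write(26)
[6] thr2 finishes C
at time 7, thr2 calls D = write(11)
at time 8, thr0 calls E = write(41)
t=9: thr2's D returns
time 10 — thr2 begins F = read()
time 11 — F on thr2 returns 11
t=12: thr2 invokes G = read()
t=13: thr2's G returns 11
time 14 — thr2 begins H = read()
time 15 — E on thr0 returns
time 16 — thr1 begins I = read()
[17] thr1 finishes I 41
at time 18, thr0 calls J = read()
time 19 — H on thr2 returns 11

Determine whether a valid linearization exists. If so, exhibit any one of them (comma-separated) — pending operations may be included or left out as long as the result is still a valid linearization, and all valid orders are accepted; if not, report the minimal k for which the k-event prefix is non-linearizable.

linearizable — witness: A, B, C, D, F, G, H, E, I

step 1: A write(89) — value 89
step 2: B write(12) — value 12
step 3: C write(26) — value 26
step 4: D write(11) — value 11
step 5: F read() → 11 — value 11
step 6: G read() → 11 — value 11
step 7: H read() → 11 — value 11
step 8: E write(41) — value 41
step 9: I read() → 41 — value 41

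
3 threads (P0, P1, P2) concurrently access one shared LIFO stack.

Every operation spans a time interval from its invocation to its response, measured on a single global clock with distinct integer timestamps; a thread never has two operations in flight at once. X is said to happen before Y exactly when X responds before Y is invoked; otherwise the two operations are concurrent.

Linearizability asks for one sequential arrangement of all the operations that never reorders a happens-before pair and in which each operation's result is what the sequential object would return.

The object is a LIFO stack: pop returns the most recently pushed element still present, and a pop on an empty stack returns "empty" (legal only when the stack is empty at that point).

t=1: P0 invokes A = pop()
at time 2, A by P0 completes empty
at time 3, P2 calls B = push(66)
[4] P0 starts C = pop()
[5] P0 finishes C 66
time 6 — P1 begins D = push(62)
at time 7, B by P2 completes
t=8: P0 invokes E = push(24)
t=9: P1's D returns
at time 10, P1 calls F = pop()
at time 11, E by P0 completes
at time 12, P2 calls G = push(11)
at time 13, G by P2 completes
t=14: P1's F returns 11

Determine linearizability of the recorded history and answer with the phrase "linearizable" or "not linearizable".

linearizable

a witness: A, B, C, D, E, G, F
after step 1 (A pop() → empty): stack <>
after step 2 (B push(66)): stack <66>
after step 3 (C pop() → 66): stack <>
after step 4 (D push(62)): stack <62>
after step 5 (E push(24)): stack <62,24>
after step 6 (G push(11)): stack <62,24,11>
after step 7 (F pop() → 11): stack <62,24>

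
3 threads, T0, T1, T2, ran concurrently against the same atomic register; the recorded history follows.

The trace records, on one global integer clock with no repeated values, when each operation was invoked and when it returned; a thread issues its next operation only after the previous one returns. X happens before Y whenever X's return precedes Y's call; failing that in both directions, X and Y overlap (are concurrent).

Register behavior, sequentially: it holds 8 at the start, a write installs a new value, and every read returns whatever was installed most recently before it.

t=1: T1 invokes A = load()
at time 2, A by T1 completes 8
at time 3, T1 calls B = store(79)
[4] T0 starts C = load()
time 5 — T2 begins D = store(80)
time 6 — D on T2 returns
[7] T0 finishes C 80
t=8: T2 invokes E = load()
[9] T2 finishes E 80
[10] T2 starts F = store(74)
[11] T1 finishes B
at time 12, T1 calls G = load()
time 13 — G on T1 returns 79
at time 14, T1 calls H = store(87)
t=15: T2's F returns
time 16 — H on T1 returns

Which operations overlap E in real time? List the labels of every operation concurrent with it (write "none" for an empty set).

concurrent with E ([8,9]): every op whose interval crosses 8..9
A [1,2]: before
B [3,11]: concurrent
C [4,7]: before
D [5,6]: before
F [10,15]: after
G [12,13]: after
H [14,16]: after

B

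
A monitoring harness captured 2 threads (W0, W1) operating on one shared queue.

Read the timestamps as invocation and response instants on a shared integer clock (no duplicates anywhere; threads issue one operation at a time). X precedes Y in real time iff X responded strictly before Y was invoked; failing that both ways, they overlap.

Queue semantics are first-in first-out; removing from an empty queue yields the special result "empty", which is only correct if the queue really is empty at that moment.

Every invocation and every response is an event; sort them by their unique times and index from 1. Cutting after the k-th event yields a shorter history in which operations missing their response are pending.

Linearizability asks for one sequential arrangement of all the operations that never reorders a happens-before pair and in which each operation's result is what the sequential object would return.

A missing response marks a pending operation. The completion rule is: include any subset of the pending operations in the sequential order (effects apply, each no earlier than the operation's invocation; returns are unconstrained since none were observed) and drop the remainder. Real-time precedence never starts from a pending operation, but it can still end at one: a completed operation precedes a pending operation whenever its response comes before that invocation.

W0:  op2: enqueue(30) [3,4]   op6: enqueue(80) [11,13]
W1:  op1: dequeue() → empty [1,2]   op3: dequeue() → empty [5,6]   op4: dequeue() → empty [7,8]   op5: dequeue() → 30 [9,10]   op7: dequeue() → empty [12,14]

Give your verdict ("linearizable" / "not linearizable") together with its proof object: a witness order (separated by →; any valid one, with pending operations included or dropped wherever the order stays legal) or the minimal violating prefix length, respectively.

events 1..5 are fine; event 6 — the response of op3 at time 6 — makes the prefix non-linearizable
the sole real-time-consistent order of 3 completed operations fails the queue replay
take op1, op2, op3: step 3 already fails, because op3 dequeue() → empty cannot occur there

not linearizable — minimal violating prefix: 6 events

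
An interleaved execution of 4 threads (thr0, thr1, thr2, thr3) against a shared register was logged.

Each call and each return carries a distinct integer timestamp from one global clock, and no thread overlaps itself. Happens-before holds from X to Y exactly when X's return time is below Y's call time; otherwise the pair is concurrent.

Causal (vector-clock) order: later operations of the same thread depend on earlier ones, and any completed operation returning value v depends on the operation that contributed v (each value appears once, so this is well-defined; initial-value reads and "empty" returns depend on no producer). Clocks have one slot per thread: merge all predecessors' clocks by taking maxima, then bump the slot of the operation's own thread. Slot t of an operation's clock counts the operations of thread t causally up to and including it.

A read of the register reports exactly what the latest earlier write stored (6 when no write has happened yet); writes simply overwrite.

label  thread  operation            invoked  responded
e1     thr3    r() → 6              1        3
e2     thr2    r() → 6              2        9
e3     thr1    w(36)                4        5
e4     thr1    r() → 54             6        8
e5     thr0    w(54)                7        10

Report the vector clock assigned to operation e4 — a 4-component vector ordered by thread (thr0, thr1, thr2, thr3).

(1, 2, 0, 0)

no predecessors for e1 (invoked 1): thr3 increments from zero → (0, 0, 0, 1)
no predecessors for e2 (invoked 2): thr2 increments from zero → (0, 0, 1, 0)
no predecessors for e3 (invoked 4): thr1 increments from zero → (0, 1, 0, 0)
no predecessors for e5 (invoked 7): thr0 increments from zero → (1, 0, 0, 0)
merge at e4 (invoked 6): VC(e3)=(0, 1, 0, 0), VC(e5)=(1, 0, 0, 0), own-thread bump on thr1 → (1, 2, 0, 0)
target: VC(e4) = (1, 2, 0, 0)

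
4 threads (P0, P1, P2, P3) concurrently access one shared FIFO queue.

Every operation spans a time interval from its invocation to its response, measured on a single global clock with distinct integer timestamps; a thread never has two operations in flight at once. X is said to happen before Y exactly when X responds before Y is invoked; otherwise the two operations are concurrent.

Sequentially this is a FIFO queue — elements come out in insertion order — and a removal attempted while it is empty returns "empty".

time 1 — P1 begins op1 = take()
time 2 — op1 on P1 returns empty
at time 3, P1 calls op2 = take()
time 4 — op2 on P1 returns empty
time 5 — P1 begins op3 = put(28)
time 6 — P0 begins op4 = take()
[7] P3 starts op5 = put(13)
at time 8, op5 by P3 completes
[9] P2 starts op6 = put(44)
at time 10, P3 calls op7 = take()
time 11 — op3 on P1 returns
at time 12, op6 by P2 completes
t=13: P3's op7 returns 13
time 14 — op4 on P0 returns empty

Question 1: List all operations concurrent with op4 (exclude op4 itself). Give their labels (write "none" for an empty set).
Answer: op3, op5, op6, op7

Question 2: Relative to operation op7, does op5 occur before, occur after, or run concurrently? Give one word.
Answer: before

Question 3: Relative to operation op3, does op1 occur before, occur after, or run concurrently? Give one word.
Answer: before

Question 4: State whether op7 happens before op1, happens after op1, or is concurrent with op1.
Answer: after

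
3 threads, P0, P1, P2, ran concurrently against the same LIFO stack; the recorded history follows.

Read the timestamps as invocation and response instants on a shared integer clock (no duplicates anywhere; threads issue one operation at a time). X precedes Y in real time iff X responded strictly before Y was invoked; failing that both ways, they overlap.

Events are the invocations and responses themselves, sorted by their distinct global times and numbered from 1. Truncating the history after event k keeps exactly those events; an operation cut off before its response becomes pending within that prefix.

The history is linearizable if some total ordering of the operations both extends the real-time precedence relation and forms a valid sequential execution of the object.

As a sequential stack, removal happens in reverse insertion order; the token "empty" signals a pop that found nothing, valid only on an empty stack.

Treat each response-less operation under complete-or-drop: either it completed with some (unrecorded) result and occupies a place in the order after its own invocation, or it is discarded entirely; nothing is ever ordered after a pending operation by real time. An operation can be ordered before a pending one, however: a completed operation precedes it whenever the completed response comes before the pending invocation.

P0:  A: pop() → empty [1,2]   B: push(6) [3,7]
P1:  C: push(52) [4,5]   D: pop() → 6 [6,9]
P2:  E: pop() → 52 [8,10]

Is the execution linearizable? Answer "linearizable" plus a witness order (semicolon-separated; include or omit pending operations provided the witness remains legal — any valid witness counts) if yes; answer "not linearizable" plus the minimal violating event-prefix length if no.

after step 1 (A pop() → empty): stack <>
after step 2 (B push(6)): stack <6>
after step 3 (C push(52)): stack <6,52>
after step 4 (E pop() → 52): stack <6>
after step 5 (D pop() → 6): stack <>

linearizable — witness: A; B; C; E; D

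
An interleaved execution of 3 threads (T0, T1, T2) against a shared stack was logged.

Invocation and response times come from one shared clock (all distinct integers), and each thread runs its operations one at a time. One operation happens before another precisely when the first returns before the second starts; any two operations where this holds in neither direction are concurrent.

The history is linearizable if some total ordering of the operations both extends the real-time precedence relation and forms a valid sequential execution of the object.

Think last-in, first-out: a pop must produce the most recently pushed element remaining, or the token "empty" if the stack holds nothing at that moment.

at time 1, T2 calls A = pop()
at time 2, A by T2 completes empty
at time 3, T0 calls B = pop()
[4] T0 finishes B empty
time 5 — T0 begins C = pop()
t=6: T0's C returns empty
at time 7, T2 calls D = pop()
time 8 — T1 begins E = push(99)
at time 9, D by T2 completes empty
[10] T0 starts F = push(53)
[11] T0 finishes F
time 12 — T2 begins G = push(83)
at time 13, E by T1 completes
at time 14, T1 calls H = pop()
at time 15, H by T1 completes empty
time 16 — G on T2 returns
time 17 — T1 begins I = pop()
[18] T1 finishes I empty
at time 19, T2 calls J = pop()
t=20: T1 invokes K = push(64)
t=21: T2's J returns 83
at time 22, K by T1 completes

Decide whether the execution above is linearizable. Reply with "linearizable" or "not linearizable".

cut after 14 events: linearizable; cut after 15 events (H responds, time 15): not linearizable
3 orders of the 7 completed stack ops respect real time; none is legal
include/drop combinations of the 1 pending operation (G) were all tried; none helps
sample order A, B, C, D, E, F, H (pending dropped) stalls at step 7 — H pop() → empty has no legal effect
sample order A, B, C, D, F, E, H (pending dropped) stalls at step 7 — H pop() → empty has no legal effect

not linearizable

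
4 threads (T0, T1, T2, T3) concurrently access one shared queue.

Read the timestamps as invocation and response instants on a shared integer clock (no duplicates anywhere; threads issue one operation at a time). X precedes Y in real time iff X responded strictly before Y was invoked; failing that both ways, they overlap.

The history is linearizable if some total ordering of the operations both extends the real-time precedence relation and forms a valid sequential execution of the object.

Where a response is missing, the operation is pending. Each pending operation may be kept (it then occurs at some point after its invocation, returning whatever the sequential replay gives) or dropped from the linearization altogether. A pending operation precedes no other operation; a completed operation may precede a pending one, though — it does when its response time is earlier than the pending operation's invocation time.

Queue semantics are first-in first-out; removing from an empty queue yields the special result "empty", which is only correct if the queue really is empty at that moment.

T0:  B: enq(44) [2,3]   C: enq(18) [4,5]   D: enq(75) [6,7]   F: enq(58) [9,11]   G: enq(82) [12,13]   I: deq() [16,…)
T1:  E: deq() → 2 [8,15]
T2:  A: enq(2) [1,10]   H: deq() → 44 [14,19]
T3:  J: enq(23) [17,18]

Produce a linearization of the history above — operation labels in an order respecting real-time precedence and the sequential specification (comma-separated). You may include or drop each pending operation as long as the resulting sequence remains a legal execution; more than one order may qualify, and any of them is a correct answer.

step 1: A enq(2) — queue <2>
step 2: B enq(44) — queue <2,44>
step 3: C enq(18) — queue <2,44,18>
step 4: D enq(75) — queue <2,44,18,75>
step 5: E deq() → 2 — queue <44,18,75>
step 6: F enq(58) — queue <44,18,75,58>
step 7: G enq(82) — queue <44,18,75,58,82>
step 8: H deq() → 44 — queue <18,75,58,82>
step 9: I deq() (pending, included) — queue <75,58,82>
step 10: J enq(23) — queue <75,58,82,23>

A, B, C, D, E, F, G, H, I, J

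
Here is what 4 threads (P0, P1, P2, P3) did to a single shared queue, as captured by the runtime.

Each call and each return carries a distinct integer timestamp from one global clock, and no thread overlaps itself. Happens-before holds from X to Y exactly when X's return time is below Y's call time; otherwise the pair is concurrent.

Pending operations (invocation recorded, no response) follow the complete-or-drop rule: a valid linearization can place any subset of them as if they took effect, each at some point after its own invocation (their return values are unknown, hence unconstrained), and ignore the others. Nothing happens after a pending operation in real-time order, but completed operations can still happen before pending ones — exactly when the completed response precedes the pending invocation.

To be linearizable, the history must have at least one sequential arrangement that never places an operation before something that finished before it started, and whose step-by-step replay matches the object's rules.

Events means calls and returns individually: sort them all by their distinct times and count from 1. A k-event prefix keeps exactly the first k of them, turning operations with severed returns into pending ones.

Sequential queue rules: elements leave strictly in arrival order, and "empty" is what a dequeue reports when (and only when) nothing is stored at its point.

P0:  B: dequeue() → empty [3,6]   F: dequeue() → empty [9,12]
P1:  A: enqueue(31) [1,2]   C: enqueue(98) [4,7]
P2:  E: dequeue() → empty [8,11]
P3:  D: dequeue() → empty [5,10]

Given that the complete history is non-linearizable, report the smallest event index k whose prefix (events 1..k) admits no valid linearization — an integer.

events 1..9 are still linearizable — one witness is A, D, B, C:
step 1: A enqueue(31) — queue <31>
step 2: D dequeue() (pending, included) — queue <>
step 3: B dequeue() → empty — queue <>
step 4: C enqueue(98) — queue <98>
with event 10 included (D responding at time 10), all real-time-consistent orders fail
every completion of the 2 pending operations (E, F) was checked; none linearizes
sample order A, B, C, D (pending dropped) stalls at step 2 — B dequeue() → empty has no legal effect
sample order A, B, D, C (pending dropped) stalls at step 2 — B dequeue() → empty has no legal effect

10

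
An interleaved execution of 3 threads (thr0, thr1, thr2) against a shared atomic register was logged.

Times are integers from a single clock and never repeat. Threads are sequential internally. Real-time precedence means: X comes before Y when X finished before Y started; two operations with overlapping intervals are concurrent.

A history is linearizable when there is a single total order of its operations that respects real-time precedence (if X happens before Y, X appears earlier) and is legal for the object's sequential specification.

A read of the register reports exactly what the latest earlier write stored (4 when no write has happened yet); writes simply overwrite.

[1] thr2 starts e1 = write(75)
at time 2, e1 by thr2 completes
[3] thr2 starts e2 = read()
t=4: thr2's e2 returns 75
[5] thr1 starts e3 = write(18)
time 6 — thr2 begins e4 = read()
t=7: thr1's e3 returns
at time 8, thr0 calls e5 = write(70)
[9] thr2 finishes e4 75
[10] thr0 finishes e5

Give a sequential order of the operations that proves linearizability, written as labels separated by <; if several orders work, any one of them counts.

1. e1 write(75), leaving value 75
2. e2 read() → 75, leaving value 75
3. e4 read() → 75, leaving value 75
4. e3 write(18), leaving value 18
5. e5 write(70), leaving value 70

e1 < e2 < e4 < e3 < e5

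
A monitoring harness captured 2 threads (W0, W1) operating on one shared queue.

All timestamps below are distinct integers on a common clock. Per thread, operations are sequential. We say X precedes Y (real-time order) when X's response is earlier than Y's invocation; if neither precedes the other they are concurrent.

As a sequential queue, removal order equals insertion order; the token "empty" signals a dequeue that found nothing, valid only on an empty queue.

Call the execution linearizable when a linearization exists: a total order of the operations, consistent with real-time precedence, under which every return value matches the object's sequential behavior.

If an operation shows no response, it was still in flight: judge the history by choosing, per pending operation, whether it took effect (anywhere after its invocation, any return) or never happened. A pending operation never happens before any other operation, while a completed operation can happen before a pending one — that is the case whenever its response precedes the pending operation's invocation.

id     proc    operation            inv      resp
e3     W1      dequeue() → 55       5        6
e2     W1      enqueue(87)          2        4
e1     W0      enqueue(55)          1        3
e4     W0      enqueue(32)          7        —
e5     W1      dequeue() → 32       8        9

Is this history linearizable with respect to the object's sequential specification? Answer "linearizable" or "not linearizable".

through event 8 a valid linearization exists; event 9 (e5 responding at time 9) ends that
no legal order exists: 2 real-time-consistent candidates over 4 completed queue operations, all rejected
include/drop combinations of the 1 pending operation (e4) were all tried; none helps
take e1, e2, e3, e5 (pending dropped): step 4 already fails, because e5 dequeue() → 32 cannot occur there
take e2, e1, e3, e5 (pending dropped): step 3 already fails, because e3 dequeue() → 55 cannot occur there

not linearizable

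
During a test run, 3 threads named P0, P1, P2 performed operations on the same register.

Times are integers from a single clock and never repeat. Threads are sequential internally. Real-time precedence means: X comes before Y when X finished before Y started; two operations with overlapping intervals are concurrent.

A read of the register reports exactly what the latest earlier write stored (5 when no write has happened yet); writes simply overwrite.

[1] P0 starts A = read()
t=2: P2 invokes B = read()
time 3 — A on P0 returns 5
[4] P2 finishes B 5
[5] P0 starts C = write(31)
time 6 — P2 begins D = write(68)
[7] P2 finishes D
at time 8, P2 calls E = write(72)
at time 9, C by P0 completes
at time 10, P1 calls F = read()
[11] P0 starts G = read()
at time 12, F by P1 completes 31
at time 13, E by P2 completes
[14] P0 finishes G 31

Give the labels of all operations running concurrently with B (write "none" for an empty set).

A

B runs from 2 to 4; window-overlapping ops are concurrent
A [1,3]: concurrent
C [5,9]: after
D [6,7]: after
E [8,13]: after
F [10,12]: after
G [11,14]: after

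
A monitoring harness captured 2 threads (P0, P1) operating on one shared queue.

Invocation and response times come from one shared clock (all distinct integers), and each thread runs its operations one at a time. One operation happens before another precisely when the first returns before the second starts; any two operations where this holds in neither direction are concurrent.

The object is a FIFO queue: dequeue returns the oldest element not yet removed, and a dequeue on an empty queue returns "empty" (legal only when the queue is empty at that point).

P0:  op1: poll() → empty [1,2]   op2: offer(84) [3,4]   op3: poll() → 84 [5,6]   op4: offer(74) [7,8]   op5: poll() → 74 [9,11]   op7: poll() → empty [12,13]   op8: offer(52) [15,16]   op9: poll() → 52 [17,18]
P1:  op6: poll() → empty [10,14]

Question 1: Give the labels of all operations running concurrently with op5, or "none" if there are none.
Answer: op6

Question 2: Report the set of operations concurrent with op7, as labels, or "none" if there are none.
Answer: op6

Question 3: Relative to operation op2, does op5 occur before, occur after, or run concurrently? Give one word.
Answer: after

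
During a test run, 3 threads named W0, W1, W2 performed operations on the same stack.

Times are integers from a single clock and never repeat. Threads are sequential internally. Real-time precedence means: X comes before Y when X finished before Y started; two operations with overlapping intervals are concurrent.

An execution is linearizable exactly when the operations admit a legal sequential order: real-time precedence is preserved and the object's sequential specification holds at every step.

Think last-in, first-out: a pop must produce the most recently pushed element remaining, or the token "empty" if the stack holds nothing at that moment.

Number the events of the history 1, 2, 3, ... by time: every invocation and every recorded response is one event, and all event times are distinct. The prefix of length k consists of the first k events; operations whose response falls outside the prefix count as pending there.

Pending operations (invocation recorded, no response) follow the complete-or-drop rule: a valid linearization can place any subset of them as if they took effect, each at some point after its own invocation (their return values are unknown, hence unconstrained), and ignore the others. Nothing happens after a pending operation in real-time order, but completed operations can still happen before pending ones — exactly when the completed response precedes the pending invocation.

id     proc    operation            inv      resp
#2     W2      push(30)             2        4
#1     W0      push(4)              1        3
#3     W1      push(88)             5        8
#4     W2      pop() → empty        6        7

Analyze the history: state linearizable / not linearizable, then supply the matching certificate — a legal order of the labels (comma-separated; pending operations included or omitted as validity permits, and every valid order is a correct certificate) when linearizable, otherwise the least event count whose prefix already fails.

prefix check: 1..6 passes, 1..7 fails once #4's time-7 response joins
all 2 real-time-respecting orders fail — 3 completed stack operations, no legal replay
no completion choice of the 1 pending operation (#3) rescues it — every subset was tried
sample order #1, #2, #4 (pending dropped) stalls at step 3 — #4 pop() → empty has no legal effect
sample order #2, #1, #4 (pending dropped) stalls at step 3 — #4 pop() → empty has no legal effect

not linearizable — minimal violating prefix: 7 events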